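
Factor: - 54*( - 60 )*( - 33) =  - 2^3*3^5 * 5^1*  11^1 = - 106920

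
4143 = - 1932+6075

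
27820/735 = 37+125/147 = 37.85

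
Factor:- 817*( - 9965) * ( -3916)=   -31881741980 =-2^2 * 5^1 * 11^1*19^1*43^1 * 89^1*1993^1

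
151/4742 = 151/4742 = 0.03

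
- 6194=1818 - 8012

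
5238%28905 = 5238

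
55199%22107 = 10985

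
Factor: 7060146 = 2^1*3^1*83^1 * 14177^1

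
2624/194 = 13 + 51/97= 13.53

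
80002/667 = 80002/667  =  119.94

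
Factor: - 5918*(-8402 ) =49723036 = 2^2*11^1* 269^1*4201^1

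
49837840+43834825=93672665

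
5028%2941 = 2087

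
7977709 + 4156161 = 12133870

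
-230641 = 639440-870081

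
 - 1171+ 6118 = 4947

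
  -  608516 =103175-711691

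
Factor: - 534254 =  -  2^1*7^1*31^1*1231^1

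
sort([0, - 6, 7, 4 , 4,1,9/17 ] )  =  [ - 6, 0, 9/17,1,4,4, 7] 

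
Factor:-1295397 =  - 3^2*31^1*4643^1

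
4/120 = 1/30 = 0.03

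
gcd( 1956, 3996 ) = 12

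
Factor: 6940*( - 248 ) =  - 2^5 * 5^1*31^1*347^1 = -1721120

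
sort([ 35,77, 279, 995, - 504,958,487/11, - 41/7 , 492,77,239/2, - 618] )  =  [  -  618, - 504, - 41/7, 35, 487/11,77,77,239/2 , 279,492,  958,995 ] 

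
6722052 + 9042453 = 15764505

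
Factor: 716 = 2^2*179^1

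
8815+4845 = 13660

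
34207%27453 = 6754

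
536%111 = 92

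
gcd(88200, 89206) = 2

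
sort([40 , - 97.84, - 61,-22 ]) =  [  -  97.84, - 61,-22, 40] 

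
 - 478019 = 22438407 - 22916426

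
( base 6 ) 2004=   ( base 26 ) gk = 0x1B4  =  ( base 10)436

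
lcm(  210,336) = 1680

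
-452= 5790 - 6242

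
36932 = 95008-58076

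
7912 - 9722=-1810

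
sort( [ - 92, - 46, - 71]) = [- 92, - 71,-46 ]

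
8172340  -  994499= 7177841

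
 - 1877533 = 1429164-3306697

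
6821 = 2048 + 4773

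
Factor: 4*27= 2^2*3^3 = 108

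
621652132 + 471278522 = 1092930654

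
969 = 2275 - 1306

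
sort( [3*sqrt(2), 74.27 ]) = [ 3*sqrt( 2 ),74.27] 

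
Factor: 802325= 5^2*67^1*479^1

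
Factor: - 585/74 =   -  2^ ( - 1 )*3^2 * 5^1*13^1*37^( - 1 )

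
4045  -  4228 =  - 183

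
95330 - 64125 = 31205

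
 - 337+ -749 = -1086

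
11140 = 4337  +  6803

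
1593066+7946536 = 9539602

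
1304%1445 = 1304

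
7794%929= 362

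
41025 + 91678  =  132703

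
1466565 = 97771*15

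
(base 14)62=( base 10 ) 86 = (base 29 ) 2S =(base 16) 56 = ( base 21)42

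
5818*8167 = 47515606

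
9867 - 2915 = 6952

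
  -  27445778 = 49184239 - 76630017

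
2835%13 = 1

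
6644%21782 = 6644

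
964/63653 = 964/63653 = 0.02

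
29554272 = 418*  70704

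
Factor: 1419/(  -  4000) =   -  2^(  -  5)*3^1*5^( - 3)*11^1 * 43^1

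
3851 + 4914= 8765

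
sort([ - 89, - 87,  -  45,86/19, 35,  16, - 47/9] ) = [-89,-87,-45, - 47/9, 86/19, 16, 35]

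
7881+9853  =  17734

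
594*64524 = 38327256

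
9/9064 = 9/9064 = 0.00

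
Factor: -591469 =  - 591469^1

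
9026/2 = 4513 = 4513.00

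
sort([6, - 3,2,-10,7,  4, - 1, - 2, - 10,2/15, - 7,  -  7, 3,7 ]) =[ - 10 , - 10, - 7, - 7, - 3, - 2, - 1, 2/15, 2, 3,4 , 6, 7, 7]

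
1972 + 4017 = 5989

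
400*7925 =3170000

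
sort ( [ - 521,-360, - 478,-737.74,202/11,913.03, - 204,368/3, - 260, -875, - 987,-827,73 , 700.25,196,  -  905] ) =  [ - 987, - 905, - 875,  -  827, - 737.74, - 521, - 478,-360, - 260, - 204, 202/11,73,368/3,196,700.25, 913.03 ]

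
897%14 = 1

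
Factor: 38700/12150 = 86/27 = 2^1*3^( - 3)*43^1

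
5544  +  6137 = 11681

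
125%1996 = 125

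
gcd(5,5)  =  5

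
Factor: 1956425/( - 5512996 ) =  - 2^ ( - 2)*5^2* 139^1*563^1*1378249^(- 1 )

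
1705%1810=1705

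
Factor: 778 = 2^1 *389^1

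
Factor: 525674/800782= 17^1*15461^1*400391^( - 1)   =  262837/400391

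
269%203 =66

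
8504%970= 744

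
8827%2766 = 529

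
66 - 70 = -4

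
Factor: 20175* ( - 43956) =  - 886812300  =  -2^2*3^4*5^2*11^1*37^1 * 269^1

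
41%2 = 1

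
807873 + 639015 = 1446888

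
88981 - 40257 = 48724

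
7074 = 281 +6793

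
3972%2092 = 1880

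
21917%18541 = 3376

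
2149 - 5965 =-3816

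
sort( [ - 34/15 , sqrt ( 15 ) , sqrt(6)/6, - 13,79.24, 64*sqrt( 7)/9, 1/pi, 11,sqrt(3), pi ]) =[ - 13, - 34/15,1/pi, sqrt (6)/6, sqrt( 3),pi, sqrt( 15),11,  64 * sqrt( 7 ) /9, 79.24]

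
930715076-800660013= 130055063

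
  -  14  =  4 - 18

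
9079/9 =1008 + 7/9= 1008.78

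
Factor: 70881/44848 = 2^( -4) * 3^1* 2803^( - 1)*23627^1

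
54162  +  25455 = 79617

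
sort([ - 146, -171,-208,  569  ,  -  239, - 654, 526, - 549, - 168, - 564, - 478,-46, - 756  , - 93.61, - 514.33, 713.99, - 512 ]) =[-756 ,  -  654,  -  564, - 549, - 514.33, - 512, - 478, - 239,-208, - 171 , - 168,- 146, - 93.61, - 46,526,569, 713.99 ]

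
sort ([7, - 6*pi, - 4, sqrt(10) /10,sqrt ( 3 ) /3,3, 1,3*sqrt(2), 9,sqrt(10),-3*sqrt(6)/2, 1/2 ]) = [ - 6*pi, - 4, - 3 * sqrt( 6) /2, sqrt(10)/10, 1/2 , sqrt( 3) /3  ,  1,3 , sqrt(10),3*sqrt( 2), 7, 9 ]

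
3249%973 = 330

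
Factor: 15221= 31^1*491^1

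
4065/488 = 8 + 161/488 = 8.33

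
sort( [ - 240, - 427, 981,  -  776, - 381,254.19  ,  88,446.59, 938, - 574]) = [ - 776,-574, - 427, - 381, - 240,88, 254.19, 446.59, 938, 981 ] 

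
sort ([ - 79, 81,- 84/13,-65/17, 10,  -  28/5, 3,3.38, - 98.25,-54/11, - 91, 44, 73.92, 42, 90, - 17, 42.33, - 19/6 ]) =[-98.25, - 91, - 79,  -  17,  -  84/13,  -  28/5, - 54/11, - 65/17,-19/6,3,3.38, 10, 42, 42.33, 44, 73.92,81, 90 ] 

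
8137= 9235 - 1098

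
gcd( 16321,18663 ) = 1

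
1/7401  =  1/7401 = 0.00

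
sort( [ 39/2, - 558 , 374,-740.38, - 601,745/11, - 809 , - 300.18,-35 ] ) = [ - 809, - 740.38, - 601,-558, - 300.18,- 35, 39/2,745/11,374]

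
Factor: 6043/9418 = 2^( - 1)*17^( - 1)*277^( - 1 )*6043^1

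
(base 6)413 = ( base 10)153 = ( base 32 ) 4p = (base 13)ba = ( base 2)10011001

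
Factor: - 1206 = -2^1*3^2*67^1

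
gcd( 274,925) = 1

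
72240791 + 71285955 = 143526746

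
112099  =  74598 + 37501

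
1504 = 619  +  885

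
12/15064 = 3/3766 = 0.00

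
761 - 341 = 420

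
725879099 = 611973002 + 113906097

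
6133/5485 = 6133/5485 =1.12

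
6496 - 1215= 5281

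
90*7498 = 674820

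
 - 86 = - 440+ 354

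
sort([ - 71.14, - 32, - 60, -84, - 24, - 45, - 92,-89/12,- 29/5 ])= [ - 92, - 84, - 71.14, -60, - 45, - 32,  -  24, - 89/12, - 29/5] 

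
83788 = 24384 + 59404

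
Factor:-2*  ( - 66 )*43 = 2^2*3^1 * 11^1*43^1 = 5676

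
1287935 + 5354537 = 6642472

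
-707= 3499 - 4206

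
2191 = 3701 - 1510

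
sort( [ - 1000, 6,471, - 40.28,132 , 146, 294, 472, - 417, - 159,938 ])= [ - 1000, - 417, - 159, - 40.28,6, 132, 146,294, 471,472,938 ] 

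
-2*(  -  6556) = 13112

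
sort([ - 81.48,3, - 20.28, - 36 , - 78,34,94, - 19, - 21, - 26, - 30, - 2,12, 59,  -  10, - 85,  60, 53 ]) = [-85,-81.48 , - 78,  -  36, - 30, - 26, - 21,-20.28, - 19, - 10, - 2,  3,12,34,53,59, 60, 94 ] 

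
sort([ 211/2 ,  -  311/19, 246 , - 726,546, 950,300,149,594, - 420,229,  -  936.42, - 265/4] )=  [ -936.42,-726,-420,  -  265/4,- 311/19 , 211/2,  149,229 , 246,300,  546,594,950] 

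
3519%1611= 297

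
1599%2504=1599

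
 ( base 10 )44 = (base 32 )1C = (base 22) 20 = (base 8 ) 54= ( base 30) 1E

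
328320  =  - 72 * ( - 4560) 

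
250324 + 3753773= 4004097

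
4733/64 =73 + 61/64 = 73.95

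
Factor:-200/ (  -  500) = 2^1*5^( - 1) = 2/5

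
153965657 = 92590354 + 61375303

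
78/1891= 78/1891 =0.04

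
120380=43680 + 76700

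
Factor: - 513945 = -3^7*5^1*47^1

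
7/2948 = 7/2948 = 0.00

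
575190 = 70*8217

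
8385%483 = 174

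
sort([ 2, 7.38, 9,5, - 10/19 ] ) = [ -10/19, 2, 5, 7.38,9] 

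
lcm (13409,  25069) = 576587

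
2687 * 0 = 0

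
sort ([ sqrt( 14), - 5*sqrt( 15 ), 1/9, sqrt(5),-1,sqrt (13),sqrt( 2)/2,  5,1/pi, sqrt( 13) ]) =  [ - 5*sqrt(15), - 1,1/9,1/pi,  sqrt(2) /2,  sqrt( 5),sqrt( 13 ),sqrt( 13),sqrt ( 14 ),  5 ]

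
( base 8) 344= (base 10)228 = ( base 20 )b8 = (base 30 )7I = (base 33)6u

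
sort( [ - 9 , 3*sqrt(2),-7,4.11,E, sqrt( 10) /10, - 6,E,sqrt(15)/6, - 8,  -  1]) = [ -9, - 8,-7,-6,-1,sqrt(10 )/10,sqrt(15)/6,E , E,4.11,3*sqrt(2)] 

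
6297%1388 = 745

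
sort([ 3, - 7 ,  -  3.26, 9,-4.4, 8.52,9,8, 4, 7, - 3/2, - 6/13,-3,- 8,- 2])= [ - 8, - 7, -4.4  , - 3.26  ,-3, - 2, - 3/2, - 6/13 , 3 , 4,7,8, 8.52, 9, 9 ] 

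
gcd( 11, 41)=1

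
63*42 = 2646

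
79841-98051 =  - 18210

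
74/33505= 74/33505 = 0.00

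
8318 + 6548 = 14866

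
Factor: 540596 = 2^2*7^1*43^1 *449^1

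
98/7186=49/3593 = 0.01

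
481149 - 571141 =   -  89992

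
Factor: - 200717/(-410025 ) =257/525 = 3^(  -  1)*5^( - 2) * 7^(  -  1 )*257^1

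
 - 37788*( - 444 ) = 16777872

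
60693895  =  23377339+37316556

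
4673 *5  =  23365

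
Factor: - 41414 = - 2^1*20707^1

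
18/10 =1 + 4/5 = 1.80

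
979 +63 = 1042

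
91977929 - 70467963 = 21509966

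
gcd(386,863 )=1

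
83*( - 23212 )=-1926596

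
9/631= 9/631  =  0.01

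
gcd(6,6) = 6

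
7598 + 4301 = 11899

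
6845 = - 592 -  - 7437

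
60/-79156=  - 15/19789 = -  0.00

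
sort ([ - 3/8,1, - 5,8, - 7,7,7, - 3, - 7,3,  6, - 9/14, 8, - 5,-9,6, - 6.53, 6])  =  [ - 9, - 7, - 7, - 6.53, - 5,-5, - 3, - 9/14, - 3/8, 1,3, 6,6, 6 , 7,7, 8,8] 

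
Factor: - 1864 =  - 2^3* 233^1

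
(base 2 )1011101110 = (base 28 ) qm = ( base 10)750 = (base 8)1356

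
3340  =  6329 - 2989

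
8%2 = 0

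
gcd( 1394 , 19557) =41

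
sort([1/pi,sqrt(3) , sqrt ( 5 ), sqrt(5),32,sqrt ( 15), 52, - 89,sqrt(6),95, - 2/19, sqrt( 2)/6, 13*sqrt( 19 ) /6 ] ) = [ - 89,-2/19, sqrt( 2) /6, 1/pi, sqrt(3), sqrt ( 5),sqrt( 5),  sqrt( 6), sqrt(15),  13*sqrt ( 19)/6, 32,52,95] 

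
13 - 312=-299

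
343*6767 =2321081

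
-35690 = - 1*35690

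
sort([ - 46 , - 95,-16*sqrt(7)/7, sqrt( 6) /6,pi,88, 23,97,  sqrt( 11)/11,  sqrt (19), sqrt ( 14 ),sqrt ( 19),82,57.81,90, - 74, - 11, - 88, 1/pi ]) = [ - 95, - 88,-74,-46,  -  11, - 16*sqrt( 7 ) /7 , sqrt (11) /11,1/pi, sqrt(6)/6,pi, sqrt(14),  sqrt( 19), sqrt( 19),23,57.81,  82,88,  90,97 ]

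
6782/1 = 6782 = 6782.00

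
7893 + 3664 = 11557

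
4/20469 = 4/20469 = 0.00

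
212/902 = 106/451 = 0.24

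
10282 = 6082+4200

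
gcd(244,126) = 2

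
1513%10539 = 1513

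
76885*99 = 7611615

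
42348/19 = 2228 + 16/19 =2228.84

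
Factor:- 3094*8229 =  - 25460526 =- 2^1*3^1*7^1*13^2 *17^1*211^1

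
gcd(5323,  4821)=1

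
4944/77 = 4944/77 = 64.21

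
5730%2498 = 734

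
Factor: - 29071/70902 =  - 2^(-1) * 3^( - 3 )*7^1*13^( - 1 ) * 101^(  -  1 )*4153^1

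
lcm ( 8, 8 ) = 8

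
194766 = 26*7491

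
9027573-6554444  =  2473129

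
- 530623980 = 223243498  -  753867478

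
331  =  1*331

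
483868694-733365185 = -249496491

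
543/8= 67+7/8 = 67.88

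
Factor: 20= 2^2*5^1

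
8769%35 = 19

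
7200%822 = 624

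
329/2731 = 329/2731 = 0.12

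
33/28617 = 11/9539 = 0.00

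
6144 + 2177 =8321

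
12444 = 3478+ 8966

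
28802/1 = 28802=28802.00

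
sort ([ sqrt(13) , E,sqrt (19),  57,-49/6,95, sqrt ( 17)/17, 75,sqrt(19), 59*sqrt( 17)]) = [ - 49/6,  sqrt(17 ) /17,E, sqrt( 13), sqrt( 19),sqrt( 19),57,75,95, 59*sqrt (17 )]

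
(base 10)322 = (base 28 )be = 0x142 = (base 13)1BA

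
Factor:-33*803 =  - 3^1 * 11^2* 73^1=-26499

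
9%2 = 1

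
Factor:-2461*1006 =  - 2475766 =- 2^1*23^1*107^1*503^1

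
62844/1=62844 = 62844.00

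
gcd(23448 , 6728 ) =8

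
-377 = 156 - 533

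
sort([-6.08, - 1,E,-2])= [ -6.08, - 2, - 1,E]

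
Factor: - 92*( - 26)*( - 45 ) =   -  2^3*3^2*5^1*13^1*23^1 = -107640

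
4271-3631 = 640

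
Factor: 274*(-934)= -2^2 * 137^1 * 467^1 = - 255916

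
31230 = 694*45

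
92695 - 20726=71969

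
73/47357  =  73/47357 = 0.00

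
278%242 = 36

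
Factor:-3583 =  - 3583^1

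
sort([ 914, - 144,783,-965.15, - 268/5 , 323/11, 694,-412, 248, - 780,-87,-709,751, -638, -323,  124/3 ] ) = [ - 965.15, - 780,-709,-638, - 412, - 323, -144 , - 87, - 268/5,323/11, 124/3,248, 694, 751,783,914]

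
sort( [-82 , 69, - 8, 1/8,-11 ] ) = [ - 82,-11, -8,1/8,69 ] 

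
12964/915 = 12964/915= 14.17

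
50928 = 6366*8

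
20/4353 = 20/4353= 0.00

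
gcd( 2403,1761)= 3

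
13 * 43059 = 559767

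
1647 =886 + 761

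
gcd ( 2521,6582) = 1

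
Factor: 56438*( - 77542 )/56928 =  - 2^( - 3)*3^( - 1)*137^1*283^1*593^( - 1)*28219^1  =  - 1094078849/14232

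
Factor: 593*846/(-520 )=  - 250839/260 = - 2^( - 2)*3^2*5^( - 1 )  *13^( - 1 )*47^1*593^1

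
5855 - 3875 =1980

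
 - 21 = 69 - 90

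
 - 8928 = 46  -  8974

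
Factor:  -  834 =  - 2^1*3^1*139^1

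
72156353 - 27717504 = 44438849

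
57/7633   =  57/7633 =0.01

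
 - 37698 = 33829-71527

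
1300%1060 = 240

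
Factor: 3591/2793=9/7  =  3^2*7^ ( - 1 ) 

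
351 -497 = - 146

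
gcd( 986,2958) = 986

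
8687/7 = 1241 = 1241.00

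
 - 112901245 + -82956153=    - 195857398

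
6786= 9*754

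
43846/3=43846/3 = 14615.33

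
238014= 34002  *7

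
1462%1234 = 228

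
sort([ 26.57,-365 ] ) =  [  -  365,26.57 ] 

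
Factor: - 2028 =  - 2^2*3^1*13^2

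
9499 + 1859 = 11358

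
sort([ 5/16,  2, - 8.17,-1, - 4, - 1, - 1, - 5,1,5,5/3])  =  [ - 8.17,  -  5, - 4,  -  1, - 1,-1,5/16,  1  ,  5/3,2,5]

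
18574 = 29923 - 11349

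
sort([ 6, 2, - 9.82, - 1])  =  [-9.82,-1, 2 , 6]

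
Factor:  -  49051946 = -2^1 *317^1 * 77369^1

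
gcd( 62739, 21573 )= 9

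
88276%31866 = 24544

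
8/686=4/343 =0.01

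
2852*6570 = 18737640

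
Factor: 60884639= 103^1 * 591113^1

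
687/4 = 687/4 = 171.75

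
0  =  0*373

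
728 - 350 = 378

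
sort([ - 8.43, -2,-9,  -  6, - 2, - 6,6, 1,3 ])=[ - 9, - 8.43, - 6, - 6 , - 2, - 2,1,3,6 ] 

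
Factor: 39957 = 3^1 *19^1*701^1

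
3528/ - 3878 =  - 1+25/277 = -  0.91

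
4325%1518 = 1289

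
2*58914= 117828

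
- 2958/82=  - 37 + 38/41  =  - 36.07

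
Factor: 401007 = 3^1*133669^1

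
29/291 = 29/291 = 0.10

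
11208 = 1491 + 9717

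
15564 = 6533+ 9031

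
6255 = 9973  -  3718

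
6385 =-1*(- 6385 )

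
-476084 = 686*(  -  694 ) 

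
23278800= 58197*400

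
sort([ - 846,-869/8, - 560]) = [ - 846, - 560,-869/8]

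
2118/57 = 37 + 3/19  =  37.16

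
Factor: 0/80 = 0 = 0^1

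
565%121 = 81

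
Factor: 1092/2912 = 3/8  =  2^( - 3)*3^1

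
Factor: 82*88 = 7216= 2^4 * 11^1*  41^1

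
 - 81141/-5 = 16228 + 1/5 =16228.20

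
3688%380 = 268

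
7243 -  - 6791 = 14034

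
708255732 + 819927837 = 1528183569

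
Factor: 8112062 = 2^1*7^1*579433^1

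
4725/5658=1575/1886 = 0.84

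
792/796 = 198/199 = 0.99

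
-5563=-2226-3337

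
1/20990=1/20990= 0.00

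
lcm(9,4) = 36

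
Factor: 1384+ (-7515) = -6131  =  - 6131^1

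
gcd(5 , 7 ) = 1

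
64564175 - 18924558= 45639617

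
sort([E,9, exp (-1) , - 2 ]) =[ - 2, exp(- 1 ),E,9 ] 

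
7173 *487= 3493251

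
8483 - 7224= 1259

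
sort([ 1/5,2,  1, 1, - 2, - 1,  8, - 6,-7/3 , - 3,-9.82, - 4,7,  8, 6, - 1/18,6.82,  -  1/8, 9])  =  [ -9.82, - 6, - 4, - 3,- 7/3, - 2,- 1, - 1/8, - 1/18, 1/5,  1, 1 , 2, 6, 6.82, 7,8,  8,9 ]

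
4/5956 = 1/1489 = 0.00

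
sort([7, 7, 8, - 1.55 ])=[ - 1.55,7, 7,  8]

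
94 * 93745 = 8812030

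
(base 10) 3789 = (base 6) 25313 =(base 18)BC9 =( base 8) 7315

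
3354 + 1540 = 4894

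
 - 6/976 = - 3/488 = - 0.01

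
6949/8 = 868 + 5/8 = 868.62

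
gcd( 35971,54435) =1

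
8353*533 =4452149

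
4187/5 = 837 + 2/5 = 837.40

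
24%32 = 24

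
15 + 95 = 110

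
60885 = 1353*45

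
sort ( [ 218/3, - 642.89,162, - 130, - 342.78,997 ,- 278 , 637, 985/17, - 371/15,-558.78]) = [-642.89 ,-558.78,  -  342.78,  -  278,-130, - 371/15,985/17,218/3, 162,637,997]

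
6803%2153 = 344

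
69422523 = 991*70053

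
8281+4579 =12860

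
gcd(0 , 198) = 198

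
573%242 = 89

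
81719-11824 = 69895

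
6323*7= 44261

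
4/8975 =4/8975 = 0.00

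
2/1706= 1/853  =  0.00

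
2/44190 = 1/22095 = 0.00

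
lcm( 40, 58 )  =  1160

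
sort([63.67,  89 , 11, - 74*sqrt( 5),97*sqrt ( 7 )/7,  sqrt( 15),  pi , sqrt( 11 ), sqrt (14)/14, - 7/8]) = [ - 74*sqrt(5), - 7/8 , sqrt(14 )/14, pi, sqrt(11),sqrt(15 ),11,97*sqrt ( 7 ) /7, 63.67, 89 ]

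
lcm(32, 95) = 3040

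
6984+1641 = 8625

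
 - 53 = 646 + -699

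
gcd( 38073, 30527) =343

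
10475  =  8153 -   -  2322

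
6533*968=6323944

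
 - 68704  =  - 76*904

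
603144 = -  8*(-75393 )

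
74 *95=7030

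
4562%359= 254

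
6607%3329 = 3278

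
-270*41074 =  - 11089980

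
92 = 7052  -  6960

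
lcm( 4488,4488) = 4488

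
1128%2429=1128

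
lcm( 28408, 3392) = 227264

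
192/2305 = 192/2305=0.08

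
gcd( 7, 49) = 7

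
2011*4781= 9614591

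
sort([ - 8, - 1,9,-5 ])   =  [-8, - 5,-1,  9 ] 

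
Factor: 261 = 3^2*29^1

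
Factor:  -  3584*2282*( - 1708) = 13969199104 = 2^12*7^3 * 61^1*163^1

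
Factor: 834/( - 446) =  - 3^1*139^1*223^( - 1) = - 417/223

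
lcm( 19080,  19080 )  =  19080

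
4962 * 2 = 9924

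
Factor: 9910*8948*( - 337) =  - 29883367160= - 2^3 *5^1*337^1*991^1*2237^1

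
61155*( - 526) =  - 32167530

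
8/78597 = 8/78597 = 0.00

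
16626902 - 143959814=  - 127332912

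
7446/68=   109 + 1/2   =  109.50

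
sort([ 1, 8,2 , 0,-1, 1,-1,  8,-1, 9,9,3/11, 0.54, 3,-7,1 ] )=[-7, - 1, - 1,  -  1, 0, 3/11,0.54,1,1, 1,  2, 3 , 8, 8, 9, 9]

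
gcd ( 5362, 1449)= 7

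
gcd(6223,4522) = 7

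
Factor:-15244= -2^2*  37^1*103^1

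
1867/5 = 373 + 2/5 = 373.40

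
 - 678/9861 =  - 1+3061/3287 = - 0.07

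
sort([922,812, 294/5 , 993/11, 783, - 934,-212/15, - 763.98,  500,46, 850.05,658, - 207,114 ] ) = [ - 934, - 763.98, - 207,-212/15,46,294/5,993/11,  114,500,  658,783, 812 , 850.05,922 ] 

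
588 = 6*98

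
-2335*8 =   -  18680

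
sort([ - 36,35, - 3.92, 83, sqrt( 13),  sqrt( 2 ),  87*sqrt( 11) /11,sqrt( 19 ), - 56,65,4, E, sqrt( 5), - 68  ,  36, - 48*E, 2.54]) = [ - 48*E, - 68, - 56, - 36 ,-3.92, sqrt(2),sqrt( 5),  2.54,  E,  sqrt (13),  4,sqrt(19 ),  87*sqrt( 11)/11,  35, 36,65,83]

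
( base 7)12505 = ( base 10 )3337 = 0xd09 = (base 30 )3L7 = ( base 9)4517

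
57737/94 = 57737/94=614.22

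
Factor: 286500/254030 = 2^1*3^1*5^2*7^( - 1 )*19^(-1)=150/133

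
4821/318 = 15  +  17/106 = 15.16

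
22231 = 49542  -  27311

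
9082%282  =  58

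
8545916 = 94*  90914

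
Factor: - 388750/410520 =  - 125/132 = - 2^( - 2) * 3^ ( -1) * 5^3*11^ (  -  1 ) 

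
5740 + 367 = 6107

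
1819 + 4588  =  6407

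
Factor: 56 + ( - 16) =2^3*5^1  =  40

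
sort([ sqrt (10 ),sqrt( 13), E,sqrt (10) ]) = [ E,sqrt( 10), sqrt(10 ),sqrt (13 )]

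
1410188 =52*27119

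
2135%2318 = 2135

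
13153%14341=13153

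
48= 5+43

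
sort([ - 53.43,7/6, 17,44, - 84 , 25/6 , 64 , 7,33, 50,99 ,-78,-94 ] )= [ - 94 , - 84,-78, - 53.43, 7/6, 25/6, 7,17, 33, 44, 50,64, 99]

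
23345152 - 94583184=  - 71238032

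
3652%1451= 750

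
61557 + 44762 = 106319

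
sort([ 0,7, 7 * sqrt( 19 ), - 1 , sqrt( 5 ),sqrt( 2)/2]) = [ - 1,0,  sqrt(2 )/2, sqrt(5 ), 7 , 7*sqrt(19 )]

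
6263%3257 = 3006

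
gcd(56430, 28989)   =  9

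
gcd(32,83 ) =1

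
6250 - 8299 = -2049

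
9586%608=466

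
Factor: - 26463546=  - 2^1*3^2*71^1*20707^1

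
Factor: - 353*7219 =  -2548307 = -  353^1*7219^1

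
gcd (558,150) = 6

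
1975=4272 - 2297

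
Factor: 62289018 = 2^1  *  3^2 * 11^1*314591^1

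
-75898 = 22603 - 98501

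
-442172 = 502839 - 945011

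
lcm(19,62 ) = 1178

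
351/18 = 39/2 = 19.50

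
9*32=288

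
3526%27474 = 3526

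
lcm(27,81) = 81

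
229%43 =14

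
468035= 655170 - 187135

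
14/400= 7/200 = 0.04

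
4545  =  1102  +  3443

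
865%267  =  64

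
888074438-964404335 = - 76329897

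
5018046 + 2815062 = 7833108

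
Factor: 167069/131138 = 2^(-1)*17^(  -  1)*19^ (- 1 )*823^1 = 823/646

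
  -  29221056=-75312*388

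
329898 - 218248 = 111650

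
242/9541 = 242/9541 = 0.03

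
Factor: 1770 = 2^1*3^1*5^1*59^1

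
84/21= 4 = 4.00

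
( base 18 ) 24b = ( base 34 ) lh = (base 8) 1333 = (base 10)731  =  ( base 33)M5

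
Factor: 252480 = 2^6*3^1*5^1*263^1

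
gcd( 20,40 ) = 20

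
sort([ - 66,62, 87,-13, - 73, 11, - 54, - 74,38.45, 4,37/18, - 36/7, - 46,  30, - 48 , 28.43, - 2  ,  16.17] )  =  [ - 74, - 73, - 66,  -  54, -48 , - 46,-13, - 36/7,  -  2 , 37/18, 4, 11,16.17 , 28.43,30,38.45,62,87]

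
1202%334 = 200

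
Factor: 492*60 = 29520 = 2^4 * 3^2*5^1 * 41^1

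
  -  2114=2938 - 5052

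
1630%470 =220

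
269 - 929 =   -  660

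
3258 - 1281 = 1977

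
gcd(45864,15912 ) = 936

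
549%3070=549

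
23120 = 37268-14148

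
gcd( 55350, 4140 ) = 90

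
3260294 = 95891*34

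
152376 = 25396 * 6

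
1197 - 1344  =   - 147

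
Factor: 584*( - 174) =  - 101616  =  - 2^4 * 3^1*29^1*73^1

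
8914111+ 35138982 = 44053093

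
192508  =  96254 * 2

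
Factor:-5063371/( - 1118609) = 29^1*131^( -1)*8539^(- 1)*174599^1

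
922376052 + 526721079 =1449097131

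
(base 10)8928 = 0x22E0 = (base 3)110020200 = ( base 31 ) 990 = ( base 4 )2023200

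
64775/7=64775/7 = 9253.57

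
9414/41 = 9414/41 = 229.61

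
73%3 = 1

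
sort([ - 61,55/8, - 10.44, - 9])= [ - 61, - 10.44,-9,55/8] 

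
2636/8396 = 659/2099 = 0.31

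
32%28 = 4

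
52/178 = 26/89 = 0.29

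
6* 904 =5424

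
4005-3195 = 810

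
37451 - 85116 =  - 47665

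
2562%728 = 378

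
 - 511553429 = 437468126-949021555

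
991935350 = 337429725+654505625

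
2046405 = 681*3005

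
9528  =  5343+4185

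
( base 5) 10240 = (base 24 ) 14N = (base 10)695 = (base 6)3115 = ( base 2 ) 1010110111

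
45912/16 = 5739/2 = 2869.50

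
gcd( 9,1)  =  1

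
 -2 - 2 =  - 4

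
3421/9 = 3421/9 = 380.11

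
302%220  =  82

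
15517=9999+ 5518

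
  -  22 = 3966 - 3988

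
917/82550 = 917/82550 = 0.01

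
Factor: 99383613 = 3^1 *7^2*31^1*113^1* 193^1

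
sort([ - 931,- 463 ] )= [  -  931, - 463] 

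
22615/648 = 34 + 583/648= 34.90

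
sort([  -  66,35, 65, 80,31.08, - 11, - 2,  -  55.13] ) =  [  -  66,-55.13,  -  11, - 2  ,  31.08, 35, 65, 80 ] 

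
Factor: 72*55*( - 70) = - 277200 = - 2^4*3^2*5^2*7^1*11^1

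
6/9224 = 3/4612 = 0.00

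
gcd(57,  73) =1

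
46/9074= 23/4537 = 0.01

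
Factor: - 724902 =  - 2^1 * 3^1*120817^1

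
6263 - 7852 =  - 1589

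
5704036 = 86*66326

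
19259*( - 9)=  - 173331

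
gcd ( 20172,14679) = 3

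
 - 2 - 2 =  - 4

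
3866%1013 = 827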